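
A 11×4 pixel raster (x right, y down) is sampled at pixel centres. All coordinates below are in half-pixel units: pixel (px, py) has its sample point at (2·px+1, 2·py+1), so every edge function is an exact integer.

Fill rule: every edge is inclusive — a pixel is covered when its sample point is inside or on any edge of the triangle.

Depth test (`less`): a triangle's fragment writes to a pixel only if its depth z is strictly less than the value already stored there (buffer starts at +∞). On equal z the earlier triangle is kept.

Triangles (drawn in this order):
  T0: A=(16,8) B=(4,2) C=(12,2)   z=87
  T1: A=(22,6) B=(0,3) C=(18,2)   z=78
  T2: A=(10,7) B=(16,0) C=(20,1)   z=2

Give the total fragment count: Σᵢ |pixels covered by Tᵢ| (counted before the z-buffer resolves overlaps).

T0:
  2·area = 48
  edge (16, 8)→(4, 2): d=(-12,-6) inclusive
  edge (4, 2)→(12, 2): d=(8,0) inclusive
  edge (12, 2)→(16, 8): d=(4,6) inclusive
    (3,1)@(7, 3): e=[6,8,34] → █
    (4,1)@(9, 3): e=[18,8,22] → █
    (5,1)@(11, 3): e=[30,8,10] → █
    (6,1)@(13, 3): e=[42,8,-2] → ·
    (3,2)@(7, 5): e=[-18,24,42] → ·
    (4,2)@(9, 5): e=[-6,24,30] → ·
    (5,2)@(11, 5): e=[6,24,18] → █
    (6,2)@(13, 5): e=[18,24,6] → █
    (7,2)@(15, 5): e=[30,24,-6] → ·
    (5,3)@(11, 7): e=[-18,40,26] → ·
    (6,3)@(13, 7): e=[-6,40,14] → ·
    (7,3)@(15, 7): e=[6,40,2] → █
  covered (6 px):
    · · · · · · · · · · ·
    · · · █ █ █ · · · · ·
    · · · · · █ █ · · · ·
    · · · · · · · █ · · ·
T1:
  2·area = 76
  edge (22, 6)→(0, 3): d=(-22,-3) inclusive
  edge (0, 3)→(18, 2): d=(18,-1) inclusive
  edge (18, 2)→(22, 6): d=(4,4) inclusive
    (8,0)@(17, 1): e=[95,-19,0] → ·  [on edge]
    (0,1)@(1, 3): e=[3,1,72] → █
    (1,1)@(3, 3): e=[9,3,64] → █
    (2,1)@(5, 3): e=[15,5,56] → █
    (3,1)@(7, 3): e=[21,7,48] → █
    (4,1)@(9, 3): e=[27,9,40] → █
    (5,1)@(11, 3): e=[33,11,32] → █
    (6,1)@(13, 3): e=[39,13,24] → █
    (7,1)@(15, 3): e=[45,15,16] → █
    (8,1)@(17, 3): e=[51,17,8] → █
    (9,1)@(19, 3): e=[57,19,0] → █  [on edge]
    (10,1)@(21, 3): e=[63,21,-8] → ·
    (10,2)@(21, 5): e=[19,57,0] → █  [on edge]
  covered (14 px):
    · · · · · · · · · · ·
    █ █ █ █ █ █ █ █ █ █ ·
    · · · · · · · █ █ █ █
    · · · · · · · · · · ·
T2:
  2·area = 34
  edge (10, 7)→(16, 0): d=(6,-7) inclusive
  edge (16, 0)→(20, 1): d=(4,1) inclusive
  edge (20, 1)→(10, 7): d=(-10,6) inclusive
    (8,0)@(17, 1): e=[13,3,18] → █
    (9,0)@(19, 1): e=[27,1,6] → █
    (10,0)@(21, 1): e=[41,-1,-6] → ·
    (7,1)@(15, 3): e=[11,13,10] → █
    (8,1)@(17, 3): e=[25,11,-2] → ·
    (9,1)@(19, 3): e=[39,9,-14] → ·
    (6,2)@(13, 5): e=[9,23,2] → █
    (7,2)@(15, 5): e=[23,21,-10] → ·
    (6,3)@(13, 7): e=[21,31,-18] → ·
  covered (4 px):
    · · · · · · · · █ █ ·
    · · · · · · · █ · · ·
    · · · · · · █ · · · ·
    · · · · · · · · · · ·

Answer: 24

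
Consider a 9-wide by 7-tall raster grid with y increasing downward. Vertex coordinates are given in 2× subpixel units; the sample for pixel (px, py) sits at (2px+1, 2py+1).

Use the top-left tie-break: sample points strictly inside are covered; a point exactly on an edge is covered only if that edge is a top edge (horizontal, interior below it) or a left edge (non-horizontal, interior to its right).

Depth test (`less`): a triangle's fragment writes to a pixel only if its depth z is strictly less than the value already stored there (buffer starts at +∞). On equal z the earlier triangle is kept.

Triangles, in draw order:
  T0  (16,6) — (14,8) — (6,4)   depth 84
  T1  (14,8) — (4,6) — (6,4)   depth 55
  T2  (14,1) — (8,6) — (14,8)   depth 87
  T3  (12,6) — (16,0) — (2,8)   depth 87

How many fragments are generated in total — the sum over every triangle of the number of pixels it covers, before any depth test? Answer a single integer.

T0:
  2·area = 24
  edge (16, 6)→(14, 8): d=(-2,2) right/bottom  bias=-1
  edge (14, 8)→(6, 4): d=(-8,-4) top-left  bias=+0
  edge (6, 4)→(16, 6): d=(10,2) right/bottom  bias=-1
    (0,1)@(1, 3): e=[36,-12,0] → ·  [on edge]
    (4,2)@(9, 5): e=[16,4,4] → █
    (5,2)@(11, 5): e=[12,12,0] → ·  [on edge]
    (8,2)@(17, 5): e=[0,36,-12] → ·  [on edge]
    (4,3)@(9, 7): e=[12,-12,24] → ·
    (6,3)@(13, 7): e=[4,4,16] → █
    (7,3)@(15, 7): e=[0,12,12] → ·  [on edge]
    (6,4)@(13, 9): e=[0,-12,36] → ·  [on edge]
    (5,5)@(11, 11): e=[0,-36,60] → ·  [on edge]
    (4,6)@(9, 13): e=[0,-60,84] → ·  [on edge]
  covered (2 px):
    · · · · · · · · ·
    · · · · · · · · ·
    · · · · █ · · · ·
    · · · · · · █ · ·
    · · · · · · · · ·
    · · · · · · · · ·
    · · · · · · · · ·
T1:
  2·area = 24
  edge (14, 8)→(4, 6): d=(-10,-2) top-left  bias=+0
  edge (4, 6)→(6, 4): d=(2,-2) top-left  bias=+0
  edge (6, 4)→(14, 8): d=(8,4) right/bottom  bias=-1
    (4,0)@(9, 1): e=[60,0,-36] → ·  [on edge]
    (3,1)@(7, 3): e=[36,0,-12] → ·  [on edge]
    (2,2)@(5, 5): e=[12,0,12] → █  [on edge]
    (3,2)@(7, 5): e=[16,4,4] → █
    (4,2)@(9, 5): e=[20,8,-4] → ·
    (1,3)@(3, 7): e=[-12,0,36] → ·  [on edge]
    (2,3)@(5, 7): e=[-8,4,28] → ·
    (3,3)@(7, 7): e=[-4,8,20] → ·
    (4,3)@(9, 7): e=[0,12,12] → █  [on edge]
    (5,3)@(11, 7): e=[4,16,4] → █
    (6,3)@(13, 7): e=[8,20,-4] → ·
    (0,4)@(1, 9): e=[-36,0,60] → ·  [on edge]
  covered (4 px):
    · · · · · · · · ·
    · · · · · · · · ·
    · · █ █ · · · · ·
    · · · · █ █ · · ·
    · · · · · · · · ·
    · · · · · · · · ·
    · · · · · · · · ·
T2:
  2·area = 42  (B↔C swapped to make it positive)
  edge (14, 1)→(14, 8): d=(0,7) right/bottom  bias=-1
  edge (14, 8)→(8, 6): d=(-6,-2) top-left  bias=+0
  edge (8, 6)→(14, 1): d=(6,-5) top-left  bias=+0
    (6,1)@(13, 3): e=[7,28,7] → █
    (7,1)@(15, 3): e=[-7,32,17] → ·
    (2,2)@(5, 5): e=[63,0,-21] → ·  [on edge]
    (5,2)@(11, 5): e=[21,12,9] → █
    (7,2)@(15, 5): e=[-7,20,29] → ·
    (5,3)@(11, 7): e=[21,0,21] → █  [on edge]
    (7,3)@(15, 7): e=[-7,8,41] → ·
    (5,4)@(11, 9): e=[21,-12,33] → ·
    (6,4)@(13, 9): e=[7,-8,43] → ·
    (8,4)@(17, 9): e=[-21,0,63] → ·  [on edge]
  covered (5 px):
    · · · · · · · · ·
    · · · · · · █ · ·
    · · · · · █ █ · ·
    · · · · · █ █ · ·
    · · · · · · · · ·
    · · · · · · · · ·
    · · · · · · · · ·
T3:
  2·area = 52  (B↔C swapped to make it positive)
  edge (12, 6)→(2, 8): d=(-10,2) right/bottom  bias=-1
  edge (2, 8)→(16, 0): d=(14,-8) top-left  bias=+0
  edge (16, 0)→(12, 6): d=(-4,6) right/bottom  bias=-1
    (7,0)@(15, 1): e=[44,6,2] → █
    (8,0)@(17, 1): e=[40,22,-10] → ·
    (5,1)@(11, 3): e=[32,2,18] → █
    (6,1)@(13, 3): e=[28,18,6] → █
    (7,1)@(15, 3): e=[24,34,-6] → ·
    (4,2)@(9, 5): e=[16,14,22] → █
    (6,2)@(13, 5): e=[8,46,-2] → ·
    (8,2)@(17, 5): e=[0,78,-26] → ·  [on edge]
    (2,3)@(5, 7): e=[4,10,38] → █
    (3,3)@(7, 7): e=[0,26,26] → ·  [on edge]
    (4,3)@(9, 7): e=[-4,42,14] → ·
    (5,3)@(11, 7): e=[-8,58,2] → ·
  covered (6 px):
    · · · · · · · █ ·
    · · · · · █ █ · ·
    · · · · █ █ · · ·
    · · █ · · · · · ·
    · · · · · · · · ·
    · · · · · · · · ·
    · · · · · · · · ·

Final: 17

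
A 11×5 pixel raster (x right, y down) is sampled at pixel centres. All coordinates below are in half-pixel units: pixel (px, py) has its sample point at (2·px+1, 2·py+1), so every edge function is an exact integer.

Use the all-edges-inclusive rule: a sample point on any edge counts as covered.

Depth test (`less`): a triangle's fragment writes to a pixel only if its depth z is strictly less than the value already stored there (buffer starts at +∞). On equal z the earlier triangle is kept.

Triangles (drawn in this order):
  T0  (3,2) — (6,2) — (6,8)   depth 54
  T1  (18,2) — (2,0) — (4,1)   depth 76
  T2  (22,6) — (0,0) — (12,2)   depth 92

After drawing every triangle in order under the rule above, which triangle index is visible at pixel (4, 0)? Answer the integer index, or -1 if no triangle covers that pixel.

T0:
  2·area = 18
  edge (3, 2)→(6, 2): d=(3,0) inclusive
  edge (6, 2)→(6, 8): d=(0,6) inclusive
  edge (6, 8)→(3, 2): d=(-3,-6) inclusive
    (2,1)@(5, 3): e=[3,6,9] → █
    (3,1)@(7, 3): e=[3,-6,21] → ·
    (2,2)@(5, 5): e=[9,6,3] → █
    (3,2)@(7, 5): e=[9,-6,15] → ·
    (2,3)@(5, 7): e=[15,6,-3] → ·
  covered (2 px):
    · · · · · · · · · · ·
    · · █ · · · · · · · ·
    · · █ · · · · · · · ·
    · · · · · · · · · · ·
    · · · · · · · · · · ·
T1:
  2·area = 12  (B↔C swapped to make it positive)
  edge (18, 2)→(4, 1): d=(-14,-1) inclusive
  edge (4, 1)→(2, 0): d=(-2,-1) inclusive
  edge (2, 0)→(18, 2): d=(16,2) inclusive
    (2,0)@(5, 1): e=[1,1,10] → █
    (3,0)@(7, 1): e=[3,3,6] → █
    (4,0)@(9, 1): e=[5,5,2] → █
    (5,0)@(11, 1): e=[7,7,-2] → ·
    (2,1)@(5, 3): e=[-27,-3,42] → ·
    (3,1)@(7, 3): e=[-25,-1,38] → ·
    (4,1)@(9, 3): e=[-23,1,34] → ·
  covered (3 px):
    · · █ █ █ · · · · · ·
    · · · · · · · · · · ·
    · · · · · · · · · · ·
    · · · · · · · · · · ·
    · · · · · · · · · · ·
T2:
  2·area = 28
  edge (22, 6)→(0, 0): d=(-22,-6) inclusive
  edge (0, 0)→(12, 2): d=(12,2) inclusive
  edge (12, 2)→(22, 6): d=(10,4) inclusive
    (2,0)@(5, 1): e=[8,2,18] → █
    (3,0)@(7, 1): e=[20,-2,10] → ·
    (2,1)@(5, 3): e=[-36,26,38] → ·
    (5,1)@(11, 3): e=[0,14,14] → █  [on edge]
    (6,1)@(13, 3): e=[12,10,6] → █
    (7,1)@(15, 3): e=[24,6,-2] → ·
    (5,2)@(11, 5): e=[-44,38,34] → ·
    (6,2)@(13, 5): e=[-32,34,26] → ·
    (9,2)@(19, 5): e=[4,22,2] → █
    (10,2)@(21, 5): e=[16,18,-6] → ·
    (9,3)@(19, 7): e=[-40,46,22] → ·
  covered (4 px):
    · · █ · · · · · · · ·
    · · · · · █ █ · · · ·
    · · · · · · · · · █ ·
    · · · · · · · · · · ·
    · · · · · · · · · · ·

Z-buffer (winner per pixel, '.' = empty):
  . . 1 1 1 . . . . . .
  . . 0 . . 2 2 . . . .
  . . 0 . . . . . . 2 .
  . . . . . . . . . . .
  . . . . . . . . . . .

Final: 1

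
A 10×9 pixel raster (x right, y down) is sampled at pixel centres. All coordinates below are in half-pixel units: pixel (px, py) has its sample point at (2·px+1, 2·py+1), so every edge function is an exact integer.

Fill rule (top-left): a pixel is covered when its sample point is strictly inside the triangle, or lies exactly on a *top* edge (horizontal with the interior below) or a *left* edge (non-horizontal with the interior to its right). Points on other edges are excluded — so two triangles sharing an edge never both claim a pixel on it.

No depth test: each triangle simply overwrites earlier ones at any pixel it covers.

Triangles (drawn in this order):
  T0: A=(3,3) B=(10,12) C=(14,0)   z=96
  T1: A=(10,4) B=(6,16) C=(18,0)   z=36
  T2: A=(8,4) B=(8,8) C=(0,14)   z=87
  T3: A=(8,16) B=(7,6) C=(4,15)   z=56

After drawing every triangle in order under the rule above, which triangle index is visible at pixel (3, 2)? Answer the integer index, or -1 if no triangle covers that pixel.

T0:
  2·area = 120  (B↔C swapped to make it positive)
  edge (3, 3)→(14, 0): d=(11,-3) top-left  bias=+0
  edge (14, 0)→(10, 12): d=(-4,12) right/bottom  bias=-1
  edge (10, 12)→(3, 3): d=(-7,-9) top-left  bias=+0
    (5,0)@(11, 1): e=[2,32,86] → █
    (6,0)@(13, 1): e=[8,8,104] → █
    (7,0)@(15, 1): e=[14,-16,122] → ·
    (1,1)@(3, 3): e=[0,120,0] → █  [on edge]
    (2,1)@(5, 3): e=[6,96,18] → █
    (3,1)@(7, 3): e=[12,72,36] → █
    (4,1)@(9, 3): e=[18,48,54] → █
    (6,1)@(13, 3): e=[30,0,90] → ·  [on edge]
    (1,2)@(3, 5): e=[22,112,-14] → ·
    (2,2)@(5, 5): e=[28,88,4] → █
    (6,2)@(13, 5): e=[52,-8,76] → ·
    (2,3)@(5, 7): e=[50,80,-10] → ·
    (5,4)@(11, 9): e=[90,0,30] → ·  [on edge]
    (4,7)@(9, 15): e=[150,0,-30] → ·  [on edge]
  covered (15 px):
    · · · · · █ █ · · ·
    · █ █ █ █ █ · · · ·
    · · █ █ █ █ · · · ·
    · · · █ █ █ · · · ·
    · · · · █ · · · · ·
    · · · · · · · · · ·
    · · · · · · · · · ·
    · · · · · · · · · ·
    · · · · · · · · · ·
T1:
  2·area = 80  (B↔C swapped to make it positive)
  edge (10, 4)→(18, 0): d=(8,-4) top-left  bias=+0
  edge (18, 0)→(6, 16): d=(-12,16) right/bottom  bias=-1
  edge (6, 16)→(10, 4): d=(4,-12) top-left  bias=+0
    (5,0)@(11, 1): e=[-20,100,0] → ·  [on edge]
    (8,0)@(17, 1): e=[4,4,72] → █
    (9,0)@(19, 1): e=[12,-28,96] → ·
    (6,1)@(13, 3): e=[4,44,32] → █
    (7,1)@(15, 3): e=[12,12,56] → █
    (8,1)@(17, 3): e=[20,-20,80] → ·
    (5,2)@(11, 5): e=[12,52,16] → █
    (7,2)@(15, 5): e=[28,-12,64] → ·
    (4,3)@(9, 7): e=[20,60,0] → █  [on edge]
    (6,3)@(13, 7): e=[36,-4,48] → ·
    (4,4)@(9, 9): e=[36,36,8] → █
    (6,4)@(13, 9): e=[52,-28,56] → ·
    (3,6)@(7, 13): e=[60,20,0] → █  [on edge]
  covered (11 px):
    · · · · · · · · █ ·
    · · · · · · █ █ · ·
    · · · · · █ █ · · ·
    · · · · █ █ · · · ·
    · · · · █ █ · · · ·
    · · · · █ · · · · ·
    · · · █ · · · · · ·
    · · · · · · · · · ·
    · · · · · · · · · ·
T2:
  2·area = 32
  edge (8, 4)→(8, 8): d=(0,4) right/bottom  bias=-1
  edge (8, 8)→(0, 14): d=(-8,6) right/bottom  bias=-1
  edge (0, 14)→(8, 4): d=(8,-10) top-left  bias=+0
    (3,3)@(7, 7): e=[4,14,14] → █
    (4,3)@(9, 7): e=[-4,2,34] → ·
    (2,4)@(5, 9): e=[12,10,10] → █
    (3,4)@(7, 9): e=[4,-2,30] → ·
    (1,5)@(3, 11): e=[20,6,6] → █
    (2,5)@(5, 11): e=[12,-6,26] → ·
    (0,6)@(1, 13): e=[28,2,2] → █
    (1,6)@(3, 13): e=[20,-10,22] → ·
    (0,7)@(1, 15): e=[28,-14,18] → ·
  covered (4 px):
    · · · · · · · · · ·
    · · · · · · · · · ·
    · · · · · · · · · ·
    · · · █ · · · · · ·
    · · █ · · · · · · ·
    · █ · · · · · · · ·
    █ · · · · · · · · ·
    · · · · · · · · · ·
    · · · · · · · · · ·
T3:
  2·area = 39  (B↔C swapped to make it positive)
  edge (8, 16)→(4, 15): d=(-4,-1) top-left  bias=+0
  edge (4, 15)→(7, 6): d=(3,-9) top-left  bias=+0
  edge (7, 6)→(8, 16): d=(1,10) right/bottom  bias=-1
    (3,3)@(7, 7): e=[35,3,1] → █
    (4,3)@(9, 7): e=[37,21,-19] → ·
    (3,4)@(7, 9): e=[27,9,3] → █
    (4,4)@(9, 9): e=[29,27,-17] → ·
    (3,5)@(7, 11): e=[19,15,5] → █
    (4,5)@(9, 11): e=[21,33,-15] → ·
    (2,6)@(5, 13): e=[9,3,27] → █
    (4,6)@(9, 13): e=[13,39,-13] → ·
    (2,7)@(5, 15): e=[1,9,29] → █
    (4,7)@(9, 15): e=[5,45,-11] → ·
    (2,8)@(5, 17): e=[-7,15,31] → ·
    (3,8)@(7, 17): e=[-5,33,11] → ·
  covered (7 px):
    · · · · · · · · · ·
    · · · · · · · · · ·
    · · · · · · · · · ·
    · · · █ · · · · · ·
    · · · █ · · · · · ·
    · · · █ · · · · · ·
    · · █ █ · · · · · ·
    · · █ █ · · · · · ·
    · · · · · · · · · ·

Z-buffer (winner per pixel, '.' = empty):
  . . . . . 0 0 . 1 .
  . 0 0 0 0 0 1 1 . .
  . . 0 0 0 1 1 . . .
  . . . 3 1 1 . . . .
  . . 2 3 1 1 . . . .
  . 2 . 3 1 . . . . .
  2 . 3 3 . . . . . .
  . . 3 3 . . . . . .
  . . . . . . . . . .

Result: 0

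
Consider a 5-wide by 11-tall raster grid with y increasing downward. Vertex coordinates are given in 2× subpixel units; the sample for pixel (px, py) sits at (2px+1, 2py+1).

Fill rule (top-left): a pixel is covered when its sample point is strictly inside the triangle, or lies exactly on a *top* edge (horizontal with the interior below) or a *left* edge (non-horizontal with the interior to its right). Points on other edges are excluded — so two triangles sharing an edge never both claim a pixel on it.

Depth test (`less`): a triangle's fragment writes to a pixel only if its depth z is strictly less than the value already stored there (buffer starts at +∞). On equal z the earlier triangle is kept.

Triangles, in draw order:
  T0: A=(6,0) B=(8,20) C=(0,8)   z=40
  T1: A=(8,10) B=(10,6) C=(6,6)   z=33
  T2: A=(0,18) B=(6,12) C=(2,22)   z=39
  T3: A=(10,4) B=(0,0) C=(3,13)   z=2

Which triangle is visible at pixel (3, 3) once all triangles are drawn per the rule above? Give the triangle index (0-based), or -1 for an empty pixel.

T0:
  2·area = 136
  edge (6, 0)→(8, 20): d=(2,20) right/bottom  bias=-1
  edge (8, 20)→(0, 8): d=(-8,-12) top-left  bias=+0
  edge (0, 8)→(6, 0): d=(6,-8) top-left  bias=+0
    (2,1)@(5, 3): e=[26,100,10] → X
    (3,1)@(7, 3): e=[-14,124,26] → .
    (1,2)@(3, 5): e=[70,60,6] → X
    (3,2)@(7, 5): e=[-10,108,38] → .
    (0,3)@(1, 7): e=[114,20,2] → X
    (3,3)@(7, 7): e=[-6,92,50] → .
    (0,4)@(1, 9): e=[118,4,14] → X
    (3,4)@(7, 9): e=[-2,76,62] → .
    (0,5)@(1, 11): e=[122,-12,26] → .
    (1,5)@(3, 11): e=[82,12,42] → X
    (3,5)@(7, 11): e=[2,60,74] → X
    (4,5)@(9, 11): e=[-38,84,90] → .
  covered (17 px):
    . . . . .
    . . X . .
    . X X . .
    X X X . .
    X X X . .
    . X X X .
    . . X X .
    . . X X .
    . . . X .
    . . . . .
    . . . . .
T1:
  2·area = 16  (B↔C swapped to make it positive)
  edge (8, 10)→(6, 6): d=(-2,-4) top-left  bias=+0
  edge (6, 6)→(10, 6): d=(4,0) top-left  bias=+0
  edge (10, 6)→(8, 10): d=(-2,4) right/bottom  bias=-1
    (3,3)@(7, 7): e=[2,4,10] → X
    (4,3)@(9, 7): e=[10,4,2] → X
    (3,4)@(7, 9): e=[-2,12,6] → .
    (4,4)@(9, 9): e=[6,12,-2] → .
  covered (2 px):
    . . . . .
    . . . . .
    . . . . .
    . . . X X
    . . . . .
    . . . . .
    . . . . .
    . . . . .
    . . . . .
    . . . . .
    . . . . .
T2:
  2·area = 36
  edge (0, 18)→(6, 12): d=(6,-6) top-left  bias=+0
  edge (6, 12)→(2, 22): d=(-4,10) right/bottom  bias=-1
  edge (2, 22)→(0, 18): d=(-2,-4) top-left  bias=+0
    (4,4)@(9, 9): e=[0,-18,54] → .  [on edge]
    (3,5)@(7, 11): e=[0,-6,42] → .  [on edge]
    (2,6)@(5, 13): e=[0,6,30] → X  [on edge]
    (3,6)@(7, 13): e=[12,-14,38] → .
    (1,7)@(3, 15): e=[0,18,18] → X  [on edge]
    (2,7)@(5, 15): e=[12,-2,26] → .
    (0,8)@(1, 17): e=[0,30,6] → X  [on edge]
    (2,8)@(5, 17): e=[24,-10,22] → .
    (0,9)@(1, 19): e=[12,22,2] → X
    (2,9)@(5, 19): e=[36,-18,18] → .
    (0,10)@(1, 21): e=[24,14,-2] → .
    (1,10)@(3, 21): e=[36,-6,6] → .
  covered (6 px):
    . . . . .
    . . . . .
    . . . . .
    . . . . .
    . . . . .
    . . . . .
    . . X . .
    . X . . .
    X X . . .
    X X . . .
    . . . . .
T3:
  2·area = 118  (B↔C swapped to make it positive)
  edge (10, 4)→(3, 13): d=(-7,9) right/bottom  bias=-1
  edge (3, 13)→(0, 0): d=(-3,-13) top-left  bias=+0
  edge (0, 0)→(10, 4): d=(10,4) right/bottom  bias=-1
    (0,0)@(1, 1): e=[102,10,6] → X
    (1,0)@(3, 1): e=[84,36,-2] → .
    (0,1)@(1, 3): e=[88,4,26] → X
    (1,1)@(3, 3): e=[70,30,18] → X
    (2,1)@(5, 3): e=[52,56,10] → X
    (3,1)@(7, 3): e=[34,82,2] → X
    (4,1)@(9, 3): e=[16,108,-6] → .
    (0,2)@(1, 5): e=[74,-2,46] → .
    (1,2)@(3, 5): e=[56,24,38] → X
    (4,2)@(9, 5): e=[2,102,14] → X
    (1,3)@(3, 7): e=[42,18,58] → X
    (4,3)@(9, 7): e=[-12,96,34] → .
    (1,6)@(3, 13): e=[0,0,118] → .  [on edge]
  covered (15 px):
    X . . . .
    X X X X .
    . X X X X
    . X X X .
    . X X . .
    . X . . .
    . . . . .
    . . . . .
    . . . . .
    . . . . .
    . . . . .

Z-buffer (winner per pixel, '.' = empty):
  3 . . . .
  3 3 3 3 .
  . 3 3 3 3
  0 3 3 3 1
  0 3 3 . .
  . 3 0 0 .
  . . 2 0 .
  . 2 0 0 .
  2 2 . 0 .
  2 2 . . .
  . . . . .

Answer: 3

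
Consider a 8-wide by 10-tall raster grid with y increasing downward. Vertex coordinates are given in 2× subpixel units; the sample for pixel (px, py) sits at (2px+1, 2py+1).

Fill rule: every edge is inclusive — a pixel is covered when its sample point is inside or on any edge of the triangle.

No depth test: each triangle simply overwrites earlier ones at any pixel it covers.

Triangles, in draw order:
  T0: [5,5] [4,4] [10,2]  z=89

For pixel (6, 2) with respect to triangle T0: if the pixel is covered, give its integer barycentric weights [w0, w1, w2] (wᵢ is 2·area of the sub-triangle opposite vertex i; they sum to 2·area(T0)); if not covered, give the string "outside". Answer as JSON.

T0:
  2·area = 8
  edge (5, 5)→(4, 4): d=(-1,-1) inclusive
  edge (4, 4)→(10, 2): d=(6,-2) inclusive
  edge (10, 2)→(5, 5): d=(-5,3) inclusive
    (0,0)@(1, 1): e=[0,-24,32] → ·  [on edge]
    (6,0)@(13, 1): e=[12,0,-4] → ·  [on edge]
    (1,1)@(3, 3): e=[0,-8,16] → ·  [on edge]
    (3,1)@(7, 3): e=[4,0,4] → █  [on edge]
    (4,1)@(9, 3): e=[6,4,-2] → ·
    (0,2)@(1, 5): e=[-4,0,12] → ·  [on edge]
    (2,2)@(5, 5): e=[0,8,0] → █  [on edge]
    (3,2)@(7, 5): e=[2,12,-6] → ·
    (2,3)@(5, 7): e=[-2,20,-10] → ·
    (3,3)@(7, 7): e=[0,24,-16] → ·  [on edge]
    (4,4)@(9, 9): e=[0,40,-32] → ·  [on edge]
    (5,5)@(11, 11): e=[0,56,-48] → ·  [on edge]
    (6,6)@(13, 13): e=[0,72,-64] → ·  [on edge]
    (7,7)@(15, 15): e=[0,88,-80] → ·  [on edge]
  covered (2 px):
    · · · · · · · ·
    · · · █ · · · ·
    · · █ · · · · ·
    · · · · · · · ·
    · · · · · · · ·
    · · · · · · · ·
    · · · · · · · ·
    · · · · · · · ·
    · · · · · · · ·
    · · · · · · · ·

Answer: "outside"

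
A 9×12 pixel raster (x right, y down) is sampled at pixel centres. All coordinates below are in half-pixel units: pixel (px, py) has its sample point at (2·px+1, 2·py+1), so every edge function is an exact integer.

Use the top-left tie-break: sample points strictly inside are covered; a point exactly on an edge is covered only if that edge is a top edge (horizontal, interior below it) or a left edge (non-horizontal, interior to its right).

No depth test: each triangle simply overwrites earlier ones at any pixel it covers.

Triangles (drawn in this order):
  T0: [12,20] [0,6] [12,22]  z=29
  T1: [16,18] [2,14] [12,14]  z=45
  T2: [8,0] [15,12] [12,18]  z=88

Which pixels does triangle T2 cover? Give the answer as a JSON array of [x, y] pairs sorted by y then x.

T0:
  2·area = 24  (B↔C swapped to make it positive)
  edge (12, 20)→(12, 22): d=(0,2) right/bottom  bias=-1
  edge (12, 22)→(0, 6): d=(-12,-16) top-left  bias=+0
  edge (0, 6)→(12, 20): d=(12,14) right/bottom  bias=-1
    (3,7)@(7, 15): e=[10,4,10] → X
    (4,7)@(9, 15): e=[6,36,-18] → .
    (3,8)@(7, 17): e=[10,-20,34] → .
    (4,8)@(9, 17): e=[6,12,6] → X
    (5,8)@(11, 17): e=[2,44,-22] → .
    (4,9)@(9, 19): e=[6,-12,30] → .
    (5,9)@(11, 19): e=[2,20,2] → X
    (6,9)@(13, 19): e=[-2,52,-26] → .
    (5,10)@(11, 21): e=[2,-4,26] → .
  covered (3 px):
    . . . . . . . . .
    . . . . . . . . .
    . . . . . . . . .
    . . . . . . . . .
    . . . . . . . . .
    . . . . . . . . .
    . . . . . . . . .
    . . . X . . . . .
    . . . . X . . . .
    . . . . . X . . .
    . . . . . . . . .
    . . . . . . . . .
T1:
  2·area = 40
  edge (16, 18)→(2, 14): d=(-14,-4) top-left  bias=+0
  edge (2, 14)→(12, 14): d=(10,0) top-left  bias=+0
  edge (12, 14)→(16, 18): d=(4,4) right/bottom  bias=-1
    (0,1)@(1, 3): e=[150,-110,0] → .  [on edge]
    (1,2)@(3, 5): e=[130,-90,0] → .  [on edge]
    (2,3)@(5, 7): e=[110,-70,0] → .  [on edge]
    (3,4)@(7, 9): e=[90,-50,0] → .  [on edge]
    (4,5)@(9, 11): e=[70,-30,0] → .  [on edge]
    (5,6)@(11, 13): e=[50,-10,0] → .  [on edge]
    (3,7)@(7, 15): e=[6,10,24] → X
    (4,7)@(9, 15): e=[14,10,16] → X
    (5,7)@(11, 15): e=[22,10,8] → X
    (6,7)@(13, 15): e=[30,10,0] → .  [on edge]
    (3,8)@(7, 17): e=[-22,30,32] → .
    (4,8)@(9, 17): e=[-14,30,24] → .
    (7,8)@(15, 17): e=[10,30,0] → .  [on edge]
    (8,9)@(17, 19): e=[-10,50,0] → .  [on edge]
  covered (4 px):
    . . . . . . . . .
    . . . . . . . . .
    . . . . . . . . .
    . . . . . . . . .
    . . . . . . . . .
    . . . . . . . . .
    . . . . . . . . .
    . . . X X X . . .
    . . . . . . X . .
    . . . . . . . . .
    . . . . . . . . .
    . . . . . . . . .
T2:
  2·area = 78
  edge (8, 0)→(15, 12): d=(7,12) right/bottom  bias=-1
  edge (15, 12)→(12, 18): d=(-3,6) right/bottom  bias=-1
  edge (12, 18)→(8, 0): d=(-4,-18) top-left  bias=+0
    (4,1)@(9, 3): e=[9,63,6] → X
    (5,1)@(11, 3): e=[-15,51,42] → .
    (4,2)@(9, 5): e=[23,57,-2] → .
    (5,3)@(11, 7): e=[13,39,26] → X
    (6,3)@(13, 7): e=[-11,27,62] → .
    (5,4)@(11, 9): e=[27,33,18] → X
    (6,4)@(13, 9): e=[3,21,54] → X
    (7,4)@(15, 9): e=[-21,9,90] → .
    (5,5)@(11, 11): e=[41,27,10] → X
    (7,5)@(15, 11): e=[-7,3,82] → .
    (5,6)@(11, 13): e=[55,21,2] → X
    (7,6)@(15, 13): e=[7,-3,74] → .
  covered (9 px):
    . . . . . . . . .
    . . . . X . . . .
    . . . . . . . . .
    . . . . . X . . .
    . . . . . X X . .
    . . . . . X X . .
    . . . . . X X . .
    . . . . . . X . .
    . . . . . . . . .
    . . . . . . . . .
    . . . . . . . . .
    . . . . . . . . .

Result: [[4,1],[5,3],[5,4],[6,4],[5,5],[6,5],[5,6],[6,6],[6,7]]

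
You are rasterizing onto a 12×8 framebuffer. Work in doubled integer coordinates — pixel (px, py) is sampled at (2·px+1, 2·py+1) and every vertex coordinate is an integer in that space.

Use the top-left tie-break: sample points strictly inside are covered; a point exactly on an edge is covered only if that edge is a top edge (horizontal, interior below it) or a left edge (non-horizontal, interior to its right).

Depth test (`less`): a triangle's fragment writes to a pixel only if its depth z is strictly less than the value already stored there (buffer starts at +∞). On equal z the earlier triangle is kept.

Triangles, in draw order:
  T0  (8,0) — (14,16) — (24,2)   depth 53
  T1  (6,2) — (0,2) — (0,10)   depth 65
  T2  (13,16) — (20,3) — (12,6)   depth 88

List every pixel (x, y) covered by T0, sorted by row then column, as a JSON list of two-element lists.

T0:
  2·area = 244  (B↔C swapped to make it positive)
  edge (8, 0)→(24, 2): d=(16,2) right/bottom  bias=-1
  edge (24, 2)→(14, 16): d=(-10,14) right/bottom  bias=-1
  edge (14, 16)→(8, 0): d=(-6,-16) top-left  bias=+0
    (4,0)@(9, 1): e=[14,220,10] → █
    (5,0)@(11, 1): e=[10,192,42] → █
    (6,0)@(13, 1): e=[6,164,74] → █
    (7,0)@(15, 1): e=[2,136,106] → █
    (8,0)@(17, 1): e=[-2,108,138] → ·
    (4,1)@(9, 3): e=[46,200,-2] → ·
    (5,1)@(11, 3): e=[42,172,30] → █
    (8,1)@(17, 3): e=[30,88,126] → █
    (9,1)@(19, 3): e=[26,60,158] → █
    (10,1)@(21, 3): e=[22,32,190] → █
    (11,1)@(23, 3): e=[18,4,222] → █
    (5,2)@(11, 5): e=[74,152,18] → █
    (9,4)@(19, 9): e=[122,0,122] → ·  [on edge]
  covered (30 px):
    · · · · █ █ █ █ · · · ·
    · · · · · █ █ █ █ █ █ █
    · · · · · █ █ █ █ █ █ ·
    · · · · · █ █ █ █ █ · ·
    · · · · · · █ █ █ · · ·
    · · · · · · █ █ █ · · ·
    · · · · · · █ █ · · · ·
    · · · · · · · · · · · ·
T1:
  2·area = 48  (B↔C swapped to make it positive)
  edge (6, 2)→(0, 10): d=(-6,8) right/bottom  bias=-1
  edge (0, 10)→(0, 2): d=(0,-8) top-left  bias=+0
  edge (0, 2)→(6, 2): d=(6,0) top-left  bias=+0
    (0,1)@(1, 3): e=[34,8,6] → █
    (1,1)@(3, 3): e=[18,24,6] → █
    (2,1)@(5, 3): e=[2,40,6] → █
    (3,1)@(7, 3): e=[-14,56,6] → ·
    (0,2)@(1, 5): e=[22,8,18] → █
    (2,2)@(5, 5): e=[-10,40,18] → ·
    (0,3)@(1, 7): e=[10,8,30] → █
    (1,3)@(3, 7): e=[-6,24,30] → ·
    (0,4)@(1, 9): e=[-2,8,42] → ·
  covered (6 px):
    · · · · · · · · · · · ·
    █ █ █ · · · · · · · · ·
    █ █ · · · · · · · · · ·
    █ · · · · · · · · · · ·
    · · · · · · · · · · · ·
    · · · · · · · · · · · ·
    · · · · · · · · · · · ·
    · · · · · · · · · · · ·
T2:
  2·area = 83  (B↔C swapped to make it positive)
  edge (13, 16)→(12, 6): d=(-1,-10) top-left  bias=+0
  edge (12, 6)→(20, 3): d=(8,-3) top-left  bias=+0
  edge (20, 3)→(13, 16): d=(-7,13) right/bottom  bias=-1
    (7,2)@(15, 5): e=[31,1,51] → █
    (8,2)@(17, 5): e=[51,7,25] → █
    (9,2)@(19, 5): e=[71,13,-1] → ·
    (6,3)@(13, 7): e=[9,11,63] → █
    (9,3)@(19, 7): e=[69,29,-15] → ·
    (6,4)@(13, 9): e=[7,27,49] → █
    (8,4)@(17, 9): e=[47,39,-3] → ·
    (6,5)@(13, 11): e=[5,43,35] → █
    (8,5)@(17, 11): e=[45,55,-17] → ·
    (6,6)@(13, 13): e=[3,59,21] → █
    (7,6)@(15, 13): e=[23,65,-5] → ·
    (6,7)@(13, 15): e=[1,75,7] → █
  covered (11 px):
    · · · · · · · · · · · ·
    · · · · · · · · · · · ·
    · · · · · · · █ █ · · ·
    · · · · · · █ █ █ · · ·
    · · · · · · █ █ · · · ·
    · · · · · · █ █ · · · ·
    · · · · · · █ · · · · ·
    · · · · · · █ · · · · ·

Final: [[4,0],[5,0],[6,0],[7,0],[5,1],[6,1],[7,1],[8,1],[9,1],[10,1],[11,1],[5,2],[6,2],[7,2],[8,2],[9,2],[10,2],[5,3],[6,3],[7,3],[8,3],[9,3],[6,4],[7,4],[8,4],[6,5],[7,5],[8,5],[6,6],[7,6]]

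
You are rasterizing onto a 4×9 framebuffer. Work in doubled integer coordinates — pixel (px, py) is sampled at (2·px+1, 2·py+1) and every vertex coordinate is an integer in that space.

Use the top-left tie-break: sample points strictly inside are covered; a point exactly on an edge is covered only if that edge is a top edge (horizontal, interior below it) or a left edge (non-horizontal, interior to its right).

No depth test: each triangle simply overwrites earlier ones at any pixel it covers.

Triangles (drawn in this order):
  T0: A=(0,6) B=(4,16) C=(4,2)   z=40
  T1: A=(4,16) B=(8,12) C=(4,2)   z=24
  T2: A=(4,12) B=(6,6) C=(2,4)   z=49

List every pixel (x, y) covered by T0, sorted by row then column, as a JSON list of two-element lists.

T0:
  2·area = 56  (B↔C swapped to make it positive)
  edge (0, 6)→(4, 2): d=(4,-4) top-left  bias=+0
  edge (4, 2)→(4, 16): d=(0,14) right/bottom  bias=-1
  edge (4, 16)→(0, 6): d=(-4,-10) top-left  bias=+0
    (2,0)@(5, 1): e=[0,-14,70] → ·  [on edge]
    (1,1)@(3, 3): e=[0,14,42] → █  [on edge]
    (2,1)@(5, 3): e=[8,-14,62] → ·
    (0,2)@(1, 5): e=[0,42,14] → █  [on edge]
    (2,2)@(5, 5): e=[16,-14,54] → ·
    (0,3)@(1, 7): e=[8,42,6] → █
    (2,3)@(5, 7): e=[24,-14,46] → ·
    (0,4)@(1, 9): e=[16,42,-2] → ·
    (1,4)@(3, 9): e=[24,14,18] → █
    (2,4)@(5, 9): e=[32,-14,38] → ·
    (1,5)@(3, 11): e=[32,14,10] → █
    (2,5)@(5, 11): e=[40,-14,30] → ·
  covered (8 px):
    · · · ·
    · █ · ·
    █ █ · ·
    █ █ · ·
    · █ · ·
    · █ · ·
    · █ · ·
    · · · ·
    · · · ·
T1:
  2·area = 56  (B↔C swapped to make it positive)
  edge (4, 16)→(4, 2): d=(0,-14) top-left  bias=+0
  edge (4, 2)→(8, 12): d=(4,10) right/bottom  bias=-1
  edge (8, 12)→(4, 16): d=(-4,4) right/bottom  bias=-1
    (2,2)@(5, 5): e=[14,2,40] → █
    (3,2)@(7, 5): e=[42,-18,32] → ·
    (2,3)@(5, 7): e=[14,10,32] → █
    (3,3)@(7, 7): e=[42,-10,24] → ·
    (2,4)@(5, 9): e=[14,18,24] → █
    (3,4)@(7, 9): e=[42,-2,16] → ·
    (2,5)@(5, 11): e=[14,26,16] → █
    (3,5)@(7, 11): e=[42,6,8] → █
    (2,6)@(5, 13): e=[14,34,8] → █
    (3,6)@(7, 13): e=[42,14,0] → ·  [on edge]
    (2,7)@(5, 15): e=[14,42,0] → ·  [on edge]
    (1,8)@(3, 17): e=[-14,70,0] → ·  [on edge]
  covered (6 px):
    · · · ·
    · · · ·
    · · █ ·
    · · █ ·
    · · █ ·
    · · █ █
    · · █ ·
    · · · ·
    · · · ·
T2:
  2·area = 28  (B↔C swapped to make it positive)
  edge (4, 12)→(2, 4): d=(-2,-8) top-left  bias=+0
  edge (2, 4)→(6, 6): d=(4,2) right/bottom  bias=-1
  edge (6, 6)→(4, 12): d=(-2,6) right/bottom  bias=-1
    (3,1)@(7, 3): e=[42,-14,0] → ·  [on edge]
    (1,2)@(3, 5): e=[6,2,20] → █
    (2,2)@(5, 5): e=[22,-2,8] → ·
    (1,3)@(3, 7): e=[2,10,16] → █
    (2,3)@(5, 7): e=[18,6,4] → █
    (3,3)@(7, 7): e=[34,2,-8] → ·
    (1,4)@(3, 9): e=[-2,18,12] → ·
    (2,4)@(5, 9): e=[14,14,0] → ·  [on edge]
    (1,7)@(3, 15): e=[-14,42,0] → ·  [on edge]
  covered (3 px):
    · · · ·
    · · · ·
    · █ · ·
    · █ █ ·
    · · · ·
    · · · ·
    · · · ·
    · · · ·
    · · · ·

Answer: [[1,1],[0,2],[1,2],[0,3],[1,3],[1,4],[1,5],[1,6]]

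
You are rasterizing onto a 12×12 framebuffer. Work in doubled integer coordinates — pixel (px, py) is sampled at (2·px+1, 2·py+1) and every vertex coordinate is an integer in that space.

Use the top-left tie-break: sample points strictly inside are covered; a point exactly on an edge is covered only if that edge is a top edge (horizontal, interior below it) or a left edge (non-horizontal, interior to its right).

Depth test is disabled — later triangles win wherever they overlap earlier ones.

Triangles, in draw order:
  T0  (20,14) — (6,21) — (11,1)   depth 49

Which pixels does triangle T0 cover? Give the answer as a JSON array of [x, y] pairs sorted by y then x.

T0:
  2·area = 245
  edge (20, 14)→(6, 21): d=(-14,7) right/bottom  bias=-1
  edge (6, 21)→(11, 1): d=(5,-20) top-left  bias=+0
  edge (11, 1)→(20, 14): d=(9,13) right/bottom  bias=-1
    (5,0)@(11, 1): e=[245,0,0] → .  [on edge]
    (5,1)@(11, 3): e=[217,10,18] → X
    (6,1)@(13, 3): e=[203,50,-8] → .
    (5,2)@(11, 5): e=[189,20,36] → X
    (6,2)@(13, 5): e=[175,60,10] → X
    (7,2)@(15, 5): e=[161,100,-16] → .
    (5,3)@(11, 7): e=[161,30,54] → X
    (7,3)@(15, 7): e=[133,110,2] → X
    (8,3)@(17, 7): e=[119,150,-24] → .
    (4,4)@(9, 9): e=[147,0,98] → X  [on edge]
    (8,4)@(17, 9): e=[91,160,-6] → .
    (4,5)@(9, 11): e=[119,10,116] → X
    (3,8)@(7, 17): e=[49,0,196] → X  [on edge]
  covered (32 px):
    . . . . . . . . . . . .
    . . . . . X . . . . . .
    . . . . . X X . . . . .
    . . . . . X X X . . . .
    . . . . X X X X . . . .
    . . . . X X X X X . . .
    . . . . X X X X X X . .
    . . . . X X X X X . . .
    . . . X X X X . . . . .
    . . . X X . . . . . . .
    . . . . . . . . . . . .
    . . . . . . . . . . . .

Result: [[5,1],[5,2],[6,2],[5,3],[6,3],[7,3],[4,4],[5,4],[6,4],[7,4],[4,5],[5,5],[6,5],[7,5],[8,5],[4,6],[5,6],[6,6],[7,6],[8,6],[9,6],[4,7],[5,7],[6,7],[7,7],[8,7],[3,8],[4,8],[5,8],[6,8],[3,9],[4,9]]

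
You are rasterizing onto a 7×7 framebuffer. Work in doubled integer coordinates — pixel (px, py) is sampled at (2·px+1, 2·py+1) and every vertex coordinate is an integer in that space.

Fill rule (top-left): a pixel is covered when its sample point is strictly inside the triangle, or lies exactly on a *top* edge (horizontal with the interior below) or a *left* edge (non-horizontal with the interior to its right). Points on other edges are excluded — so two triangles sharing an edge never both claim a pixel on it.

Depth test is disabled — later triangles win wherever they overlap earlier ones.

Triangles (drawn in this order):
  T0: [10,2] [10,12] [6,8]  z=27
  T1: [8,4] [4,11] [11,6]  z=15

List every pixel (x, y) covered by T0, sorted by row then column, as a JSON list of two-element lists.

T0:
  2·area = 40
  edge (10, 2)→(10, 12): d=(0,10) right/bottom  bias=-1
  edge (10, 12)→(6, 8): d=(-4,-4) top-left  bias=+0
  edge (6, 8)→(10, 2): d=(4,-6) top-left  bias=+0
    (0,1)@(1, 3): e=[90,0,-50] → ·  [on edge]
    (1,2)@(3, 5): e=[70,0,-30] → ·  [on edge]
    (4,2)@(9, 5): e=[10,24,6] → #
    (5,2)@(11, 5): e=[-10,32,18] → ·
    (2,3)@(5, 7): e=[50,0,-10] → ·  [on edge]
    (3,3)@(7, 7): e=[30,8,2] → #
    (5,3)@(11, 7): e=[-10,24,26] → ·
    (3,4)@(7, 9): e=[30,0,10] → #  [on edge]
    (5,4)@(11, 9): e=[-10,16,34] → ·
    (3,5)@(7, 11): e=[30,-8,18] → ·
    (4,5)@(9, 11): e=[10,0,30] → #  [on edge]
    (5,5)@(11, 11): e=[-10,8,42] → ·
    (5,6)@(11, 13): e=[-10,0,50] → ·  [on edge]
  covered (6 px):
    · · · · · · ·
    · · · · · · ·
    · · · · # · ·
    · · · # # · ·
    · · · # # · ·
    · · · · # · ·
    · · · · · · ·
T1:
  2·area = 29  (B↔C swapped to make it positive)
  edge (8, 4)→(11, 6): d=(3,2) right/bottom  bias=-1
  edge (11, 6)→(4, 11): d=(-7,5) right/bottom  bias=-1
  edge (4, 11)→(8, 4): d=(4,-7) top-left  bias=+0
    (4,2)@(9, 5): e=[1,17,11] → #
    (5,2)@(11, 5): e=[-3,7,25] → ·
    (3,3)@(7, 7): e=[11,13,5] → #
    (5,3)@(11, 7): e=[3,-7,33] → ·
    (3,4)@(7, 9): e=[17,-1,13] → ·
    (4,4)@(9, 9): e=[13,-11,27] → ·
  covered (3 px):
    · · · · · · ·
    · · · · · · ·
    · · · · # · ·
    · · · # # · ·
    · · · · · · ·
    · · · · · · ·
    · · · · · · ·

Answer: [[4,2],[3,3],[4,3],[3,4],[4,4],[4,5]]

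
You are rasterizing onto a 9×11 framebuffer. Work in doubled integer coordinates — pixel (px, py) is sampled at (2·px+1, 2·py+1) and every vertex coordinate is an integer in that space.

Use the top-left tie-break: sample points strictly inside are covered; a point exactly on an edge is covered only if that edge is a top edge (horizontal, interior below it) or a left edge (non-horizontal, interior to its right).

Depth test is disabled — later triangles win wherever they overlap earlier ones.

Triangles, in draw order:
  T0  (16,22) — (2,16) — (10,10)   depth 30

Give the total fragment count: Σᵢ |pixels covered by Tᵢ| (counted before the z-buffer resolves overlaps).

T0:
  2·area = 132
  edge (16, 22)→(2, 16): d=(-14,-6) top-left  bias=+0
  edge (2, 16)→(10, 10): d=(8,-6) top-left  bias=+0
  edge (10, 10)→(16, 22): d=(6,12) right/bottom  bias=-1
    (4,5)@(9, 11): e=[112,2,18] → █
    (5,5)@(11, 11): e=[124,14,-6] → ·
    (3,6)@(7, 13): e=[72,6,54] → █
    (5,6)@(11, 13): e=[96,30,6] → █
    (6,6)@(13, 13): e=[108,42,-18] → ·
    (2,7)@(5, 15): e=[32,10,90] → █
    (6,7)@(13, 15): e=[80,58,-6] → ·
    (2,8)@(5, 17): e=[4,26,102] → █
    (6,8)@(13, 17): e=[52,74,6] → █
    (7,8)@(15, 17): e=[64,86,-18] → ·
    (2,9)@(5, 19): e=[-24,42,114] → ·
    (3,9)@(7, 19): e=[-12,54,90] → ·
    (4,9)@(9, 19): e=[0,66,66] → █  [on edge]
  covered (17 px):
    · · · · · · · · ·
    · · · · · · · · ·
    · · · · · · · · ·
    · · · · · · · · ·
    · · · · · · · · ·
    · · · · █ · · · ·
    · · · █ █ █ · · ·
    · · █ █ █ █ · · ·
    · · █ █ █ █ █ · ·
    · · · · █ █ █ · ·
    · · · · · · · █ ·

Final: 17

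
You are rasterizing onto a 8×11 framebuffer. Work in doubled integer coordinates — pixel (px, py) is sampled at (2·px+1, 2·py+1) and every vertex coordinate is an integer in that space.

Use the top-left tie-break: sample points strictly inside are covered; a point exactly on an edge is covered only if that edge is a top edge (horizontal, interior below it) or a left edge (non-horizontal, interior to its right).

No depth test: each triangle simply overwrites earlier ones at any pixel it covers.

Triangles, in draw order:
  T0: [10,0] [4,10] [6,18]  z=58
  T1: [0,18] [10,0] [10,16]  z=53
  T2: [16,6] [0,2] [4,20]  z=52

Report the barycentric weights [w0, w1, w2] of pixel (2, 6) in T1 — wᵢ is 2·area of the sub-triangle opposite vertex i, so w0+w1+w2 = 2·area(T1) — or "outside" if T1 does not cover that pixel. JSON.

T0:
  2·area = 68  (B↔C swapped to make it positive)
  edge (10, 0)→(6, 18): d=(-4,18) right/bottom  bias=-1
  edge (6, 18)→(4, 10): d=(-2,-8) top-left  bias=+0
  edge (4, 10)→(10, 0): d=(6,-10) top-left  bias=+0
    (4,1)@(9, 3): e=[6,54,8] → █
    (5,1)@(11, 3): e=[-30,70,28] → ·
    (3,2)@(7, 5): e=[34,34,0] → █  [on edge]
    (4,2)@(9, 5): e=[-2,50,20] → ·
    (3,3)@(7, 7): e=[26,30,12] → █
    (4,3)@(9, 7): e=[-10,46,32] → ·
    (2,4)@(5, 9): e=[54,10,4] → █
    (4,4)@(9, 9): e=[-18,42,44] → ·
    (2,5)@(5, 11): e=[46,6,16] → █
    (4,5)@(9, 11): e=[-26,38,56] → ·
    (2,6)@(5, 13): e=[38,2,28] → █
    (4,6)@(9, 13): e=[-34,34,68] → ·
    (0,7)@(1, 15): e=[102,-34,0] → ·  [on edge]
  covered (9 px):
    · · · · · · · ·
    · · · · █ · · ·
    · · · █ · · · ·
    · · · █ · · · ·
    · · █ █ · · · ·
    · · █ █ · · · ·
    · · █ █ · · · ·
    · · · · · · · ·
    · · · · · · · ·
    · · · · · · · ·
    · · · · · · · ·
T1:
  2·area = 160
  edge (0, 18)→(10, 0): d=(10,-18) top-left  bias=+0
  edge (10, 0)→(10, 16): d=(0,16) right/bottom  bias=-1
  edge (10, 16)→(0, 18): d=(-10,2) right/bottom  bias=-1
    (4,1)@(9, 3): e=[12,16,132] → █
    (5,1)@(11, 3): e=[48,-16,128] → ·
    (4,2)@(9, 5): e=[32,16,112] → █
    (5,2)@(11, 5): e=[68,-16,108] → ·
    (3,3)@(7, 7): e=[16,48,96] → █
    (5,3)@(11, 7): e=[88,-16,88] → ·
    (2,4)@(5, 9): e=[0,80,80] → █  [on edge]
    (5,4)@(11, 9): e=[108,-16,68] → ·
    (2,5)@(5, 11): e=[20,80,60] → █
    (5,5)@(11, 11): e=[128,-16,48] → ·
    (1,6)@(3, 13): e=[4,112,44] → █
    (5,6)@(11, 13): e=[148,-16,28] → ·
    (7,7)@(15, 15): e=[240,-80,0] → ·  [on edge]
    (2,8)@(5, 17): e=[80,80,0] → ·  [on edge]
  covered (20 px):
    · · · · · · · ·
    · · · · █ · · ·
    · · · · █ · · ·
    · · · █ █ · · ·
    · · █ █ █ · · ·
    · · █ █ █ · · ·
    · █ █ █ █ · · ·
    · █ █ █ █ · · ·
    █ █ · · · · · ·
    · · · · · · · ·
    · · · · · · · ·
T2:
  2·area = 272  (B↔C swapped to make it positive)
  edge (16, 6)→(4, 20): d=(-12,14) right/bottom  bias=-1
  edge (4, 20)→(0, 2): d=(-4,-18) top-left  bias=+0
  edge (0, 2)→(16, 6): d=(16,4) right/bottom  bias=-1
    (0,1)@(1, 3): e=[246,14,12] → █
    (1,1)@(3, 3): e=[218,50,4] → █
    (2,1)@(5, 3): e=[190,86,-4] → ·
    (0,2)@(1, 5): e=[222,6,44] → █
    (2,2)@(5, 5): e=[166,78,28] → █
    (3,2)@(7, 5): e=[138,114,20] → █
    (4,2)@(9, 5): e=[110,150,12] → █
    (5,2)@(11, 5): e=[82,186,4] → █
    (6,2)@(13, 5): e=[54,222,-4] → ·
    (0,3)@(1, 7): e=[198,-2,76] → ·
    (1,3)@(3, 7): e=[170,34,68] → █
    (6,3)@(13, 7): e=[30,214,28] → █
  covered (34 px):
    · · · · · · · ·
    █ █ · · · · · ·
    █ █ █ █ █ █ · ·
    · █ █ █ █ █ █ █
    · █ █ █ █ █ █ ·
    · █ █ █ █ █ · ·
    · █ █ █ █ · · ·
    · █ █ █ · · · ·
    · · █ · · · · ·
    · · · · · · · ·
    · · · · · · · ·

Final: [80,40,40]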